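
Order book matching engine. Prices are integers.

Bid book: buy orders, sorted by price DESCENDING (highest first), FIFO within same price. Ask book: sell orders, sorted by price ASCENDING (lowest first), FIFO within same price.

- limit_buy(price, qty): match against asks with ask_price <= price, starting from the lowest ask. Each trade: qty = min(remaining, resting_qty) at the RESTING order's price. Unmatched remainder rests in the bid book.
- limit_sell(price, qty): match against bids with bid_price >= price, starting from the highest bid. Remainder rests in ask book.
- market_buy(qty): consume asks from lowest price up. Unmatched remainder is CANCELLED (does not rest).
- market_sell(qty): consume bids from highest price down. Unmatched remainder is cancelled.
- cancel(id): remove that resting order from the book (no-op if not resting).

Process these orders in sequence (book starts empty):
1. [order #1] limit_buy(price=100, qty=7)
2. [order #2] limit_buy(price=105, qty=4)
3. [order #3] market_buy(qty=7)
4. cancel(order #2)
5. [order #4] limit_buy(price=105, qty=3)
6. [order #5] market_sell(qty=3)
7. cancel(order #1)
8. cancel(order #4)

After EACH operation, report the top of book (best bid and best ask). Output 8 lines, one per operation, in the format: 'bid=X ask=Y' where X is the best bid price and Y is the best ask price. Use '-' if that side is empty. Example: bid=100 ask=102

Answer: bid=100 ask=-
bid=105 ask=-
bid=105 ask=-
bid=100 ask=-
bid=105 ask=-
bid=100 ask=-
bid=- ask=-
bid=- ask=-

Derivation:
After op 1 [order #1] limit_buy(price=100, qty=7): fills=none; bids=[#1:7@100] asks=[-]
After op 2 [order #2] limit_buy(price=105, qty=4): fills=none; bids=[#2:4@105 #1:7@100] asks=[-]
After op 3 [order #3] market_buy(qty=7): fills=none; bids=[#2:4@105 #1:7@100] asks=[-]
After op 4 cancel(order #2): fills=none; bids=[#1:7@100] asks=[-]
After op 5 [order #4] limit_buy(price=105, qty=3): fills=none; bids=[#4:3@105 #1:7@100] asks=[-]
After op 6 [order #5] market_sell(qty=3): fills=#4x#5:3@105; bids=[#1:7@100] asks=[-]
After op 7 cancel(order #1): fills=none; bids=[-] asks=[-]
After op 8 cancel(order #4): fills=none; bids=[-] asks=[-]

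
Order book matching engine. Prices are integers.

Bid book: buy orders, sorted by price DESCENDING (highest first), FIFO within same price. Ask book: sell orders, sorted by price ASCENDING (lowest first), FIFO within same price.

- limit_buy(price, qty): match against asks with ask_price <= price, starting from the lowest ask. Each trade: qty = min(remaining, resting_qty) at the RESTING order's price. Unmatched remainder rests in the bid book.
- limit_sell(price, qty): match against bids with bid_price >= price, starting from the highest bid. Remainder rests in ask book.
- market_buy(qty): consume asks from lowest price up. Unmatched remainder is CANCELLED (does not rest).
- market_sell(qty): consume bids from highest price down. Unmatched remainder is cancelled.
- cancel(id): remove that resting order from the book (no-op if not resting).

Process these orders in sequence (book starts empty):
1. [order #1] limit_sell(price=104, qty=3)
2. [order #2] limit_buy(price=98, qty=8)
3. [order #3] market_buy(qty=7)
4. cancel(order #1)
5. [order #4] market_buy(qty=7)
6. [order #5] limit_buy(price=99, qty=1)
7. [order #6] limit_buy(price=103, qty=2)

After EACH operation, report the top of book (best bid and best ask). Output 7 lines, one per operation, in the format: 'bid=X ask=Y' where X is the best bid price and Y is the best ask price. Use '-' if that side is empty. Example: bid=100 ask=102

After op 1 [order #1] limit_sell(price=104, qty=3): fills=none; bids=[-] asks=[#1:3@104]
After op 2 [order #2] limit_buy(price=98, qty=8): fills=none; bids=[#2:8@98] asks=[#1:3@104]
After op 3 [order #3] market_buy(qty=7): fills=#3x#1:3@104; bids=[#2:8@98] asks=[-]
After op 4 cancel(order #1): fills=none; bids=[#2:8@98] asks=[-]
After op 5 [order #4] market_buy(qty=7): fills=none; bids=[#2:8@98] asks=[-]
After op 6 [order #5] limit_buy(price=99, qty=1): fills=none; bids=[#5:1@99 #2:8@98] asks=[-]
After op 7 [order #6] limit_buy(price=103, qty=2): fills=none; bids=[#6:2@103 #5:1@99 #2:8@98] asks=[-]

Answer: bid=- ask=104
bid=98 ask=104
bid=98 ask=-
bid=98 ask=-
bid=98 ask=-
bid=99 ask=-
bid=103 ask=-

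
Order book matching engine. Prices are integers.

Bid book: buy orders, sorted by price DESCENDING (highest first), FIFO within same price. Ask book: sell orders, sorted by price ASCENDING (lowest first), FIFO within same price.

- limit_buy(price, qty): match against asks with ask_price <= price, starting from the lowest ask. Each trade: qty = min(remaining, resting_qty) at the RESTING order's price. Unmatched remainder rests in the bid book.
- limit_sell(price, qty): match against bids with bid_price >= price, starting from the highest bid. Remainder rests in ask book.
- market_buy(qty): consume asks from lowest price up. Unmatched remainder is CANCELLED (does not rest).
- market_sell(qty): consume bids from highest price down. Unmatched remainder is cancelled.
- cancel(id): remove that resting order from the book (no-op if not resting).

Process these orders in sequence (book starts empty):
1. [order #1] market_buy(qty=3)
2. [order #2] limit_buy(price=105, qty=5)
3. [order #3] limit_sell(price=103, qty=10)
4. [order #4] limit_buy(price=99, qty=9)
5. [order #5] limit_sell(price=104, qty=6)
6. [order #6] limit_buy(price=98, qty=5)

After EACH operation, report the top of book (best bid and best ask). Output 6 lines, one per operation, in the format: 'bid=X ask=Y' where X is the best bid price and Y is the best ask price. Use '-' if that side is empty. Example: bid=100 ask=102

Answer: bid=- ask=-
bid=105 ask=-
bid=- ask=103
bid=99 ask=103
bid=99 ask=103
bid=99 ask=103

Derivation:
After op 1 [order #1] market_buy(qty=3): fills=none; bids=[-] asks=[-]
After op 2 [order #2] limit_buy(price=105, qty=5): fills=none; bids=[#2:5@105] asks=[-]
After op 3 [order #3] limit_sell(price=103, qty=10): fills=#2x#3:5@105; bids=[-] asks=[#3:5@103]
After op 4 [order #4] limit_buy(price=99, qty=9): fills=none; bids=[#4:9@99] asks=[#3:5@103]
After op 5 [order #5] limit_sell(price=104, qty=6): fills=none; bids=[#4:9@99] asks=[#3:5@103 #5:6@104]
After op 6 [order #6] limit_buy(price=98, qty=5): fills=none; bids=[#4:9@99 #6:5@98] asks=[#3:5@103 #5:6@104]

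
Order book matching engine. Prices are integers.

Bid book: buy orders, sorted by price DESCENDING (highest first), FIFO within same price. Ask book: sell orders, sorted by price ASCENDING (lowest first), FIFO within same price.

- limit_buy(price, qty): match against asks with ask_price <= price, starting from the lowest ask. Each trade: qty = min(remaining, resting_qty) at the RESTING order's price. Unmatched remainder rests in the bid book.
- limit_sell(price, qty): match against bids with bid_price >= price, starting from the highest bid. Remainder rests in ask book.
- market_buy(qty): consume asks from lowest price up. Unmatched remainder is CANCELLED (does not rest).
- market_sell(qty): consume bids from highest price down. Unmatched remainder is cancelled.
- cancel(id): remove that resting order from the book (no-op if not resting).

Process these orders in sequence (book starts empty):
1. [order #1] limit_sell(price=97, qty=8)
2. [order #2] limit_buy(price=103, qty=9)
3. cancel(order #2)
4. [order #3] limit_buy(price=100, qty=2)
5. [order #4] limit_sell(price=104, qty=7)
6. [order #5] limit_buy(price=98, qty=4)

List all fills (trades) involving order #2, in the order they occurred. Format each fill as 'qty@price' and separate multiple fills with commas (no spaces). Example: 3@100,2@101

After op 1 [order #1] limit_sell(price=97, qty=8): fills=none; bids=[-] asks=[#1:8@97]
After op 2 [order #2] limit_buy(price=103, qty=9): fills=#2x#1:8@97; bids=[#2:1@103] asks=[-]
After op 3 cancel(order #2): fills=none; bids=[-] asks=[-]
After op 4 [order #3] limit_buy(price=100, qty=2): fills=none; bids=[#3:2@100] asks=[-]
After op 5 [order #4] limit_sell(price=104, qty=7): fills=none; bids=[#3:2@100] asks=[#4:7@104]
After op 6 [order #5] limit_buy(price=98, qty=4): fills=none; bids=[#3:2@100 #5:4@98] asks=[#4:7@104]

Answer: 8@97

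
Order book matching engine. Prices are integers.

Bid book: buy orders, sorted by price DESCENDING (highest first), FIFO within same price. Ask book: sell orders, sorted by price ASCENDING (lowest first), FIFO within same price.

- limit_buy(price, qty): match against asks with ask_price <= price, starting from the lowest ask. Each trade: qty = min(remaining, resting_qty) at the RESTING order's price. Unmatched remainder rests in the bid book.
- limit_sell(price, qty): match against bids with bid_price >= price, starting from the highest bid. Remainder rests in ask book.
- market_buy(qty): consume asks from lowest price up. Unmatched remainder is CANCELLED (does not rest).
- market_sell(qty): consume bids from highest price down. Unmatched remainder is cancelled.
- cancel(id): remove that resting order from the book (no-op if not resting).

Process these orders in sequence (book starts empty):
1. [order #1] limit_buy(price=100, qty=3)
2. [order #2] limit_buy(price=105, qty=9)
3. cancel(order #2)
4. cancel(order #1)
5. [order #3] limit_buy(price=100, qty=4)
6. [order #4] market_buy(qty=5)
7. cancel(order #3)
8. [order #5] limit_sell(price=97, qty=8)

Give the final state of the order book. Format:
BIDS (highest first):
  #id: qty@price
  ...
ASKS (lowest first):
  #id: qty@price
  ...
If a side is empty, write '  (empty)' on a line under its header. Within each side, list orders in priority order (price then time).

Answer: BIDS (highest first):
  (empty)
ASKS (lowest first):
  #5: 8@97

Derivation:
After op 1 [order #1] limit_buy(price=100, qty=3): fills=none; bids=[#1:3@100] asks=[-]
After op 2 [order #2] limit_buy(price=105, qty=9): fills=none; bids=[#2:9@105 #1:3@100] asks=[-]
After op 3 cancel(order #2): fills=none; bids=[#1:3@100] asks=[-]
After op 4 cancel(order #1): fills=none; bids=[-] asks=[-]
After op 5 [order #3] limit_buy(price=100, qty=4): fills=none; bids=[#3:4@100] asks=[-]
After op 6 [order #4] market_buy(qty=5): fills=none; bids=[#3:4@100] asks=[-]
After op 7 cancel(order #3): fills=none; bids=[-] asks=[-]
After op 8 [order #5] limit_sell(price=97, qty=8): fills=none; bids=[-] asks=[#5:8@97]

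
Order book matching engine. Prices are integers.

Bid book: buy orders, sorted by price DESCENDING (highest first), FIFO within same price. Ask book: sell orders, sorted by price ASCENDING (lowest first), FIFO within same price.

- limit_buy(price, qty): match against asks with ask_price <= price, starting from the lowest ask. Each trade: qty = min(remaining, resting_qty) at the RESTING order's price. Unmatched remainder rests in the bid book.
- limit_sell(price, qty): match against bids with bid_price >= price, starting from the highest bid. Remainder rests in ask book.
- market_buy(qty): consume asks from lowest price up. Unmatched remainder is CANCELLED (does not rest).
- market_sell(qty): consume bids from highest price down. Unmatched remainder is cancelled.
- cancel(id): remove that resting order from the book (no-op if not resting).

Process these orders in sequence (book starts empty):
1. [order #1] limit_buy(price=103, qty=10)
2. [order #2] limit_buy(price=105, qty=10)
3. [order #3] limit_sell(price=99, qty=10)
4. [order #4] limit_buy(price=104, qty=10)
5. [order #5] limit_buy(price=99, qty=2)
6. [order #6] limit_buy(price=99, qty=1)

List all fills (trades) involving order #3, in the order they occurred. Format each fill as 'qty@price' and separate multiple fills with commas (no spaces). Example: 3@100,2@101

Answer: 10@105

Derivation:
After op 1 [order #1] limit_buy(price=103, qty=10): fills=none; bids=[#1:10@103] asks=[-]
After op 2 [order #2] limit_buy(price=105, qty=10): fills=none; bids=[#2:10@105 #1:10@103] asks=[-]
After op 3 [order #3] limit_sell(price=99, qty=10): fills=#2x#3:10@105; bids=[#1:10@103] asks=[-]
After op 4 [order #4] limit_buy(price=104, qty=10): fills=none; bids=[#4:10@104 #1:10@103] asks=[-]
After op 5 [order #5] limit_buy(price=99, qty=2): fills=none; bids=[#4:10@104 #1:10@103 #5:2@99] asks=[-]
After op 6 [order #6] limit_buy(price=99, qty=1): fills=none; bids=[#4:10@104 #1:10@103 #5:2@99 #6:1@99] asks=[-]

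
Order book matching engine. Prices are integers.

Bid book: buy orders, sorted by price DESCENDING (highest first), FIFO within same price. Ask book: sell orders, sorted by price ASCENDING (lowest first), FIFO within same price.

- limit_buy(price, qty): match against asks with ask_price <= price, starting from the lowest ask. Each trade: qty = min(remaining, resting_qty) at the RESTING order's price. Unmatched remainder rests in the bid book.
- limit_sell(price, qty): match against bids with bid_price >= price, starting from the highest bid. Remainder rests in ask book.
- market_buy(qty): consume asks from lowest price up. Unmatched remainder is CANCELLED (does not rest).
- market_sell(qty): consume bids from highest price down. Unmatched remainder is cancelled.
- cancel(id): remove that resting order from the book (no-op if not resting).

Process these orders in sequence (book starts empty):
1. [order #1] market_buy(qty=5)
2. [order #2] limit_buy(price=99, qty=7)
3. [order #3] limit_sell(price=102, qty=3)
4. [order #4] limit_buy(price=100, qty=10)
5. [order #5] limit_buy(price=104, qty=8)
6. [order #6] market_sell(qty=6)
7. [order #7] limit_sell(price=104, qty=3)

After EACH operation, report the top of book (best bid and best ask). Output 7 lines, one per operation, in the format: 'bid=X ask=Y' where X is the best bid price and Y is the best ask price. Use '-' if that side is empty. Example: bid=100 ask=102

Answer: bid=- ask=-
bid=99 ask=-
bid=99 ask=102
bid=100 ask=102
bid=104 ask=-
bid=100 ask=-
bid=100 ask=104

Derivation:
After op 1 [order #1] market_buy(qty=5): fills=none; bids=[-] asks=[-]
After op 2 [order #2] limit_buy(price=99, qty=7): fills=none; bids=[#2:7@99] asks=[-]
After op 3 [order #3] limit_sell(price=102, qty=3): fills=none; bids=[#2:7@99] asks=[#3:3@102]
After op 4 [order #4] limit_buy(price=100, qty=10): fills=none; bids=[#4:10@100 #2:7@99] asks=[#3:3@102]
After op 5 [order #5] limit_buy(price=104, qty=8): fills=#5x#3:3@102; bids=[#5:5@104 #4:10@100 #2:7@99] asks=[-]
After op 6 [order #6] market_sell(qty=6): fills=#5x#6:5@104 #4x#6:1@100; bids=[#4:9@100 #2:7@99] asks=[-]
After op 7 [order #7] limit_sell(price=104, qty=3): fills=none; bids=[#4:9@100 #2:7@99] asks=[#7:3@104]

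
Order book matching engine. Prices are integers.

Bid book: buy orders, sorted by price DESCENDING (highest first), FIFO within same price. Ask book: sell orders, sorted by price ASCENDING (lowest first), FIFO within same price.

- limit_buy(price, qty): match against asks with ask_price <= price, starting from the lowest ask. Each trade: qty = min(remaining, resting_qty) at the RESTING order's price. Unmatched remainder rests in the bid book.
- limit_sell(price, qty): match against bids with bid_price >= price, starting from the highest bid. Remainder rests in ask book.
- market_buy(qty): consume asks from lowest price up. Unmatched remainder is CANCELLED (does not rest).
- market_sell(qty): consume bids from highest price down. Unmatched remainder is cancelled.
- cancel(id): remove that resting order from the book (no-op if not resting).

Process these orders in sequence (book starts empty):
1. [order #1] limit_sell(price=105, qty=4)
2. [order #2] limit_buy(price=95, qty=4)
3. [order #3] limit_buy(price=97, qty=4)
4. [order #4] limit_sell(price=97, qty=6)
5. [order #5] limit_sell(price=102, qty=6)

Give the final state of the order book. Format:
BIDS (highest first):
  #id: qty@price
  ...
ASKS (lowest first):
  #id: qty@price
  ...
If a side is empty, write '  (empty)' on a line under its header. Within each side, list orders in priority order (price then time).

Answer: BIDS (highest first):
  #2: 4@95
ASKS (lowest first):
  #4: 2@97
  #5: 6@102
  #1: 4@105

Derivation:
After op 1 [order #1] limit_sell(price=105, qty=4): fills=none; bids=[-] asks=[#1:4@105]
After op 2 [order #2] limit_buy(price=95, qty=4): fills=none; bids=[#2:4@95] asks=[#1:4@105]
After op 3 [order #3] limit_buy(price=97, qty=4): fills=none; bids=[#3:4@97 #2:4@95] asks=[#1:4@105]
After op 4 [order #4] limit_sell(price=97, qty=6): fills=#3x#4:4@97; bids=[#2:4@95] asks=[#4:2@97 #1:4@105]
After op 5 [order #5] limit_sell(price=102, qty=6): fills=none; bids=[#2:4@95] asks=[#4:2@97 #5:6@102 #1:4@105]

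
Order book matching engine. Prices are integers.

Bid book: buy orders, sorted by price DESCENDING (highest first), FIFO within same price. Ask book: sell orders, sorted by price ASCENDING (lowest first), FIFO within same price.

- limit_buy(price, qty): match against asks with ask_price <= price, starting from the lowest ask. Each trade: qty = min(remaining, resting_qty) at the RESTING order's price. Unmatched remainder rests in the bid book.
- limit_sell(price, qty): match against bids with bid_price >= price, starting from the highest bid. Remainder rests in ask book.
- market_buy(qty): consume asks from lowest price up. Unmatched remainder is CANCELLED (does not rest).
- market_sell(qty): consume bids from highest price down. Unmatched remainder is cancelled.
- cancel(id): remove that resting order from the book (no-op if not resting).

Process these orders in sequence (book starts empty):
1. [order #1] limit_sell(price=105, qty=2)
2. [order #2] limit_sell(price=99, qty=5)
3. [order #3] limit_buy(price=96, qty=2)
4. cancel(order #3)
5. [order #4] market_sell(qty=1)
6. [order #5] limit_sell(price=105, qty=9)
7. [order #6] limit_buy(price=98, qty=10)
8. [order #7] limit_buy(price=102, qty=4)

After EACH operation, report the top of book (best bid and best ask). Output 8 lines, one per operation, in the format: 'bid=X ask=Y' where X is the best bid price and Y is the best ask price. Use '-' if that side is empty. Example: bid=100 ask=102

Answer: bid=- ask=105
bid=- ask=99
bid=96 ask=99
bid=- ask=99
bid=- ask=99
bid=- ask=99
bid=98 ask=99
bid=98 ask=99

Derivation:
After op 1 [order #1] limit_sell(price=105, qty=2): fills=none; bids=[-] asks=[#1:2@105]
After op 2 [order #2] limit_sell(price=99, qty=5): fills=none; bids=[-] asks=[#2:5@99 #1:2@105]
After op 3 [order #3] limit_buy(price=96, qty=2): fills=none; bids=[#3:2@96] asks=[#2:5@99 #1:2@105]
After op 4 cancel(order #3): fills=none; bids=[-] asks=[#2:5@99 #1:2@105]
After op 5 [order #4] market_sell(qty=1): fills=none; bids=[-] asks=[#2:5@99 #1:2@105]
After op 6 [order #5] limit_sell(price=105, qty=9): fills=none; bids=[-] asks=[#2:5@99 #1:2@105 #5:9@105]
After op 7 [order #6] limit_buy(price=98, qty=10): fills=none; bids=[#6:10@98] asks=[#2:5@99 #1:2@105 #5:9@105]
After op 8 [order #7] limit_buy(price=102, qty=4): fills=#7x#2:4@99; bids=[#6:10@98] asks=[#2:1@99 #1:2@105 #5:9@105]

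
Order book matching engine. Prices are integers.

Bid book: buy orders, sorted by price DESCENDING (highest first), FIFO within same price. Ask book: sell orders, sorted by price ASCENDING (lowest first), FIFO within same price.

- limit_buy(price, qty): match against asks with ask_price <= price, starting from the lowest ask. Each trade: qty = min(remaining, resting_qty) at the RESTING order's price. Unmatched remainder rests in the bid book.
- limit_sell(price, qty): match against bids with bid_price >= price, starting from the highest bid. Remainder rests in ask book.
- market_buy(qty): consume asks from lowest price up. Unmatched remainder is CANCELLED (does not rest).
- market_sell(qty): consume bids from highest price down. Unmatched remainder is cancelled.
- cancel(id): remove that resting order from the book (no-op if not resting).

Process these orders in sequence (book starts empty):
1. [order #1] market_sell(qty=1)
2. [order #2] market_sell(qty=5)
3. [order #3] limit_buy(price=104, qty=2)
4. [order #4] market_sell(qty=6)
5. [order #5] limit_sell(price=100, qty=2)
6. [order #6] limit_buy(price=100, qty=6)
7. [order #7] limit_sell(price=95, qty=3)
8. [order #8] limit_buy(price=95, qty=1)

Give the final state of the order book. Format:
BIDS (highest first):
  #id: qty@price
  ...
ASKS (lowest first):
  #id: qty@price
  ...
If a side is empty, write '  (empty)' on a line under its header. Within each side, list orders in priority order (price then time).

After op 1 [order #1] market_sell(qty=1): fills=none; bids=[-] asks=[-]
After op 2 [order #2] market_sell(qty=5): fills=none; bids=[-] asks=[-]
After op 3 [order #3] limit_buy(price=104, qty=2): fills=none; bids=[#3:2@104] asks=[-]
After op 4 [order #4] market_sell(qty=6): fills=#3x#4:2@104; bids=[-] asks=[-]
After op 5 [order #5] limit_sell(price=100, qty=2): fills=none; bids=[-] asks=[#5:2@100]
After op 6 [order #6] limit_buy(price=100, qty=6): fills=#6x#5:2@100; bids=[#6:4@100] asks=[-]
After op 7 [order #7] limit_sell(price=95, qty=3): fills=#6x#7:3@100; bids=[#6:1@100] asks=[-]
After op 8 [order #8] limit_buy(price=95, qty=1): fills=none; bids=[#6:1@100 #8:1@95] asks=[-]

Answer: BIDS (highest first):
  #6: 1@100
  #8: 1@95
ASKS (lowest first):
  (empty)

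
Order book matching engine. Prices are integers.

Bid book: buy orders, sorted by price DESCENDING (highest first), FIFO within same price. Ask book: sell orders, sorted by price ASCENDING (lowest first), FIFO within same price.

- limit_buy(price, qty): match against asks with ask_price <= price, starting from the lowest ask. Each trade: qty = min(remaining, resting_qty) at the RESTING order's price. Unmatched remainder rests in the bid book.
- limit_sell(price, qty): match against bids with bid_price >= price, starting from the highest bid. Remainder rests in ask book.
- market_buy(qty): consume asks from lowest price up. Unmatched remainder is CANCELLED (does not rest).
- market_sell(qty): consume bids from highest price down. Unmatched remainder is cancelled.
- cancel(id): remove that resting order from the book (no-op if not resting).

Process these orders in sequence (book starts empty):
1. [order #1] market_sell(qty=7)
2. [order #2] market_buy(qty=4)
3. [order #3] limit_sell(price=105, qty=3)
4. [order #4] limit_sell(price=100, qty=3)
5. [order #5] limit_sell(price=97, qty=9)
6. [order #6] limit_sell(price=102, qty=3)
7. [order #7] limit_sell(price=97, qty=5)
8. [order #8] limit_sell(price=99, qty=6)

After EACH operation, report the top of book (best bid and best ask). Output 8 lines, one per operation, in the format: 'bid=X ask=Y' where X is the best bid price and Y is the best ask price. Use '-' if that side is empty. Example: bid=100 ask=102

Answer: bid=- ask=-
bid=- ask=-
bid=- ask=105
bid=- ask=100
bid=- ask=97
bid=- ask=97
bid=- ask=97
bid=- ask=97

Derivation:
After op 1 [order #1] market_sell(qty=7): fills=none; bids=[-] asks=[-]
After op 2 [order #2] market_buy(qty=4): fills=none; bids=[-] asks=[-]
After op 3 [order #3] limit_sell(price=105, qty=3): fills=none; bids=[-] asks=[#3:3@105]
After op 4 [order #4] limit_sell(price=100, qty=3): fills=none; bids=[-] asks=[#4:3@100 #3:3@105]
After op 5 [order #5] limit_sell(price=97, qty=9): fills=none; bids=[-] asks=[#5:9@97 #4:3@100 #3:3@105]
After op 6 [order #6] limit_sell(price=102, qty=3): fills=none; bids=[-] asks=[#5:9@97 #4:3@100 #6:3@102 #3:3@105]
After op 7 [order #7] limit_sell(price=97, qty=5): fills=none; bids=[-] asks=[#5:9@97 #7:5@97 #4:3@100 #6:3@102 #3:3@105]
After op 8 [order #8] limit_sell(price=99, qty=6): fills=none; bids=[-] asks=[#5:9@97 #7:5@97 #8:6@99 #4:3@100 #6:3@102 #3:3@105]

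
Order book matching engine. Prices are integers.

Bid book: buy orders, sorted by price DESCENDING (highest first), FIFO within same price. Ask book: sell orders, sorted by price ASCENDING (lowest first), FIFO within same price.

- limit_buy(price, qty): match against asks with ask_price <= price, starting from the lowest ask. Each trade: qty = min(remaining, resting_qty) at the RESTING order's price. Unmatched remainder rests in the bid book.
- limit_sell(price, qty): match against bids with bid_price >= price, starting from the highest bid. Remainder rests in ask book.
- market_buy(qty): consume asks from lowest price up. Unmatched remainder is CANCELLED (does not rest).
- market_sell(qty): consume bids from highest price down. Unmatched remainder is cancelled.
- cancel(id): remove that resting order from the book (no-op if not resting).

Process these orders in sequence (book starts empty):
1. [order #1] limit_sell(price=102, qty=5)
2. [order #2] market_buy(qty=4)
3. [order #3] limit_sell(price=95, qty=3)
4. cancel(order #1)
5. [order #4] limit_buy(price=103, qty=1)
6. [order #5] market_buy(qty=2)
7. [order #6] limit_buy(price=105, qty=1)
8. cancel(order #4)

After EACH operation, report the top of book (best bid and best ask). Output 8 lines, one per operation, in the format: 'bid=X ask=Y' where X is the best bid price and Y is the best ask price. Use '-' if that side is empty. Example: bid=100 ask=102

Answer: bid=- ask=102
bid=- ask=102
bid=- ask=95
bid=- ask=95
bid=- ask=95
bid=- ask=-
bid=105 ask=-
bid=105 ask=-

Derivation:
After op 1 [order #1] limit_sell(price=102, qty=5): fills=none; bids=[-] asks=[#1:5@102]
After op 2 [order #2] market_buy(qty=4): fills=#2x#1:4@102; bids=[-] asks=[#1:1@102]
After op 3 [order #3] limit_sell(price=95, qty=3): fills=none; bids=[-] asks=[#3:3@95 #1:1@102]
After op 4 cancel(order #1): fills=none; bids=[-] asks=[#3:3@95]
After op 5 [order #4] limit_buy(price=103, qty=1): fills=#4x#3:1@95; bids=[-] asks=[#3:2@95]
After op 6 [order #5] market_buy(qty=2): fills=#5x#3:2@95; bids=[-] asks=[-]
After op 7 [order #6] limit_buy(price=105, qty=1): fills=none; bids=[#6:1@105] asks=[-]
After op 8 cancel(order #4): fills=none; bids=[#6:1@105] asks=[-]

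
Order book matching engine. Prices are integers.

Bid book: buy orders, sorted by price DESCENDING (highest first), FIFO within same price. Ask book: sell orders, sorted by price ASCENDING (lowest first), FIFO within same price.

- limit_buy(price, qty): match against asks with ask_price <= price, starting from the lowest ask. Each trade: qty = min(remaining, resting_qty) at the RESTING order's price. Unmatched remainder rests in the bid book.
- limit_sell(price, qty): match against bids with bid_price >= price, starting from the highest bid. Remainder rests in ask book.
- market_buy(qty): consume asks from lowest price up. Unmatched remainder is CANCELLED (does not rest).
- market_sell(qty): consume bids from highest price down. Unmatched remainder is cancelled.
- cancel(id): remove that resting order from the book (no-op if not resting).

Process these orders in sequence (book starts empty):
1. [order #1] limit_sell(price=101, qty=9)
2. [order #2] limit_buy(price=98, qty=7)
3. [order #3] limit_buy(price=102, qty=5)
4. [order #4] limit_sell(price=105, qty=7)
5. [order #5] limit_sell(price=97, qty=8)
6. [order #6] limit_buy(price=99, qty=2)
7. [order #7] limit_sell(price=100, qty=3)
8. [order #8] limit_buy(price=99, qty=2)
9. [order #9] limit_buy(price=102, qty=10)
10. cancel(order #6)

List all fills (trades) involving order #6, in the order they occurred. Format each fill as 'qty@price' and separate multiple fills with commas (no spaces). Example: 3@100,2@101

Answer: 1@97

Derivation:
After op 1 [order #1] limit_sell(price=101, qty=9): fills=none; bids=[-] asks=[#1:9@101]
After op 2 [order #2] limit_buy(price=98, qty=7): fills=none; bids=[#2:7@98] asks=[#1:9@101]
After op 3 [order #3] limit_buy(price=102, qty=5): fills=#3x#1:5@101; bids=[#2:7@98] asks=[#1:4@101]
After op 4 [order #4] limit_sell(price=105, qty=7): fills=none; bids=[#2:7@98] asks=[#1:4@101 #4:7@105]
After op 5 [order #5] limit_sell(price=97, qty=8): fills=#2x#5:7@98; bids=[-] asks=[#5:1@97 #1:4@101 #4:7@105]
After op 6 [order #6] limit_buy(price=99, qty=2): fills=#6x#5:1@97; bids=[#6:1@99] asks=[#1:4@101 #4:7@105]
After op 7 [order #7] limit_sell(price=100, qty=3): fills=none; bids=[#6:1@99] asks=[#7:3@100 #1:4@101 #4:7@105]
After op 8 [order #8] limit_buy(price=99, qty=2): fills=none; bids=[#6:1@99 #8:2@99] asks=[#7:3@100 #1:4@101 #4:7@105]
After op 9 [order #9] limit_buy(price=102, qty=10): fills=#9x#7:3@100 #9x#1:4@101; bids=[#9:3@102 #6:1@99 #8:2@99] asks=[#4:7@105]
After op 10 cancel(order #6): fills=none; bids=[#9:3@102 #8:2@99] asks=[#4:7@105]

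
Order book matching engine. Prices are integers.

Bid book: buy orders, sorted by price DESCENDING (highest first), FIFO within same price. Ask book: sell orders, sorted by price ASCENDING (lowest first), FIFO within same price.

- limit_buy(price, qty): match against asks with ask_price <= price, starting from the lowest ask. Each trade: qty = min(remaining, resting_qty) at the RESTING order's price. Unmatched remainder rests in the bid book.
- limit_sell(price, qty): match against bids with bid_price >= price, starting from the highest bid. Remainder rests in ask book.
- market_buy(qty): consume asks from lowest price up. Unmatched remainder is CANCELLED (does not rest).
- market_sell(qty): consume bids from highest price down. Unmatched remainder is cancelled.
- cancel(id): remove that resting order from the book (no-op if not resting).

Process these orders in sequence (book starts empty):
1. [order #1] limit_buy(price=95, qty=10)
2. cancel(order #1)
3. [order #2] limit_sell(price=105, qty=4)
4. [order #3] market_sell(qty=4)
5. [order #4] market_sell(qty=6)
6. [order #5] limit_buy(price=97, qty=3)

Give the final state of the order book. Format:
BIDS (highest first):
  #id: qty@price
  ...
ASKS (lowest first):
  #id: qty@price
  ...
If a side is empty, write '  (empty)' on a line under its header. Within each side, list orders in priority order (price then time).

After op 1 [order #1] limit_buy(price=95, qty=10): fills=none; bids=[#1:10@95] asks=[-]
After op 2 cancel(order #1): fills=none; bids=[-] asks=[-]
After op 3 [order #2] limit_sell(price=105, qty=4): fills=none; bids=[-] asks=[#2:4@105]
After op 4 [order #3] market_sell(qty=4): fills=none; bids=[-] asks=[#2:4@105]
After op 5 [order #4] market_sell(qty=6): fills=none; bids=[-] asks=[#2:4@105]
After op 6 [order #5] limit_buy(price=97, qty=3): fills=none; bids=[#5:3@97] asks=[#2:4@105]

Answer: BIDS (highest first):
  #5: 3@97
ASKS (lowest first):
  #2: 4@105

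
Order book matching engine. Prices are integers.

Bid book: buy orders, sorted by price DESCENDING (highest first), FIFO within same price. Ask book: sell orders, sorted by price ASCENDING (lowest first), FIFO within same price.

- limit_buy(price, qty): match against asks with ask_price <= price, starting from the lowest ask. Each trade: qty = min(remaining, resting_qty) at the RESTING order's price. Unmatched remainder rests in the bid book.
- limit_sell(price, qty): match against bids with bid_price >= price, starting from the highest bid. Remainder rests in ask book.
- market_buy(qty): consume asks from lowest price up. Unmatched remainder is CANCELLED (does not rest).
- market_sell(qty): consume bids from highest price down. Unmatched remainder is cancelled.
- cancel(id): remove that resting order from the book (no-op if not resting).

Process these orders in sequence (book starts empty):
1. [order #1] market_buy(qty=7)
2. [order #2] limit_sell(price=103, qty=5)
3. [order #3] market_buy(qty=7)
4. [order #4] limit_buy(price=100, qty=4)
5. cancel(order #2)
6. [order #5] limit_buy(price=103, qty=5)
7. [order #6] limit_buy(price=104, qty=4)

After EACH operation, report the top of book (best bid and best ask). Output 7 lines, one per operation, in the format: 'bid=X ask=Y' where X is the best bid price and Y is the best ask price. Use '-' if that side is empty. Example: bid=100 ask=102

After op 1 [order #1] market_buy(qty=7): fills=none; bids=[-] asks=[-]
After op 2 [order #2] limit_sell(price=103, qty=5): fills=none; bids=[-] asks=[#2:5@103]
After op 3 [order #3] market_buy(qty=7): fills=#3x#2:5@103; bids=[-] asks=[-]
After op 4 [order #4] limit_buy(price=100, qty=4): fills=none; bids=[#4:4@100] asks=[-]
After op 5 cancel(order #2): fills=none; bids=[#4:4@100] asks=[-]
After op 6 [order #5] limit_buy(price=103, qty=5): fills=none; bids=[#5:5@103 #4:4@100] asks=[-]
After op 7 [order #6] limit_buy(price=104, qty=4): fills=none; bids=[#6:4@104 #5:5@103 #4:4@100] asks=[-]

Answer: bid=- ask=-
bid=- ask=103
bid=- ask=-
bid=100 ask=-
bid=100 ask=-
bid=103 ask=-
bid=104 ask=-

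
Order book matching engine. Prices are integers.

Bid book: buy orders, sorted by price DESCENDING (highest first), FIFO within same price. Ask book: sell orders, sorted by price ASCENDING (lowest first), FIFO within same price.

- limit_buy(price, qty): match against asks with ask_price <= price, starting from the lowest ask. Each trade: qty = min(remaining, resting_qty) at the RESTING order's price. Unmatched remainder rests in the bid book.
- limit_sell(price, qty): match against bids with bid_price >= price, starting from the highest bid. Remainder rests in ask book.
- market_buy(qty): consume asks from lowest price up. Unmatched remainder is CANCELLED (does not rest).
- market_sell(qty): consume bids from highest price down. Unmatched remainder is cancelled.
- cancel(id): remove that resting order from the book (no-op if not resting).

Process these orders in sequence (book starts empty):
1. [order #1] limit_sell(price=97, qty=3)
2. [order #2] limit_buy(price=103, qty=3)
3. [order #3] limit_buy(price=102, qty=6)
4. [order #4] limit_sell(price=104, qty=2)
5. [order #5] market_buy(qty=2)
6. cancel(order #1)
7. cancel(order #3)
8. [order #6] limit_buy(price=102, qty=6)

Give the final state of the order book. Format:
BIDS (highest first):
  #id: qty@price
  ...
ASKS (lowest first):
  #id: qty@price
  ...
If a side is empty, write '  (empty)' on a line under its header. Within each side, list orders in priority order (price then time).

After op 1 [order #1] limit_sell(price=97, qty=3): fills=none; bids=[-] asks=[#1:3@97]
After op 2 [order #2] limit_buy(price=103, qty=3): fills=#2x#1:3@97; bids=[-] asks=[-]
After op 3 [order #3] limit_buy(price=102, qty=6): fills=none; bids=[#3:6@102] asks=[-]
After op 4 [order #4] limit_sell(price=104, qty=2): fills=none; bids=[#3:6@102] asks=[#4:2@104]
After op 5 [order #5] market_buy(qty=2): fills=#5x#4:2@104; bids=[#3:6@102] asks=[-]
After op 6 cancel(order #1): fills=none; bids=[#3:6@102] asks=[-]
After op 7 cancel(order #3): fills=none; bids=[-] asks=[-]
After op 8 [order #6] limit_buy(price=102, qty=6): fills=none; bids=[#6:6@102] asks=[-]

Answer: BIDS (highest first):
  #6: 6@102
ASKS (lowest first):
  (empty)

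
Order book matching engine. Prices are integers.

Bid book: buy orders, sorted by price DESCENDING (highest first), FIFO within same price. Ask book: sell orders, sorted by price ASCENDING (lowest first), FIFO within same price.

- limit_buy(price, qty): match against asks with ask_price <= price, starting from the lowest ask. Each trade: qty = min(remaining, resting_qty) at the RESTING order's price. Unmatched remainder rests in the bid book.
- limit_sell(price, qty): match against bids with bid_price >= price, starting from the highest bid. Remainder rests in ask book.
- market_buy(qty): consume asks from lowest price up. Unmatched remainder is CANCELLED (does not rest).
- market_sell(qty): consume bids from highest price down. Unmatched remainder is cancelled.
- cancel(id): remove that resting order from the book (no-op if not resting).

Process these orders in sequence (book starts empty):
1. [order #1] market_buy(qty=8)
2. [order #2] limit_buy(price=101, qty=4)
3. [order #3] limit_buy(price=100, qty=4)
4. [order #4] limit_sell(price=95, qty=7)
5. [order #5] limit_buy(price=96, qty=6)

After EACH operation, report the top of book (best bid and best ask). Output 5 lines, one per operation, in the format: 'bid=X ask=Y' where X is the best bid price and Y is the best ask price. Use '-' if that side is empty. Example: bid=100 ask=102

Answer: bid=- ask=-
bid=101 ask=-
bid=101 ask=-
bid=100 ask=-
bid=100 ask=-

Derivation:
After op 1 [order #1] market_buy(qty=8): fills=none; bids=[-] asks=[-]
After op 2 [order #2] limit_buy(price=101, qty=4): fills=none; bids=[#2:4@101] asks=[-]
After op 3 [order #3] limit_buy(price=100, qty=4): fills=none; bids=[#2:4@101 #3:4@100] asks=[-]
After op 4 [order #4] limit_sell(price=95, qty=7): fills=#2x#4:4@101 #3x#4:3@100; bids=[#3:1@100] asks=[-]
After op 5 [order #5] limit_buy(price=96, qty=6): fills=none; bids=[#3:1@100 #5:6@96] asks=[-]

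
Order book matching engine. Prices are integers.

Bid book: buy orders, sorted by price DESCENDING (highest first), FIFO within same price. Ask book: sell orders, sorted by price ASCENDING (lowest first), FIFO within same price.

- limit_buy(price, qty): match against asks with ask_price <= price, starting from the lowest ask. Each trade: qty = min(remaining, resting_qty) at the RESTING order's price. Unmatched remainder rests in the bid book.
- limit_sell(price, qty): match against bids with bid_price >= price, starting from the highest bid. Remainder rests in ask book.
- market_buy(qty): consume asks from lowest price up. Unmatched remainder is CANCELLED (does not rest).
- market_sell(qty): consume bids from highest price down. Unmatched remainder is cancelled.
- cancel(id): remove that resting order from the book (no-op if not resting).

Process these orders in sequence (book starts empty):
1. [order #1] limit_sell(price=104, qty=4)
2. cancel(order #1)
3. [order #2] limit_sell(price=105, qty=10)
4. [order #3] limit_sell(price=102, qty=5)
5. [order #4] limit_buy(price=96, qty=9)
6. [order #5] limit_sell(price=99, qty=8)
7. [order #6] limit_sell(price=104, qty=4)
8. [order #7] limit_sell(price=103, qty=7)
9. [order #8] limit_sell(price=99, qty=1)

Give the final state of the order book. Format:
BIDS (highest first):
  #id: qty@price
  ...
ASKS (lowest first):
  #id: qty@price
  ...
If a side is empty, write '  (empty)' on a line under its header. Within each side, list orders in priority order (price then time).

After op 1 [order #1] limit_sell(price=104, qty=4): fills=none; bids=[-] asks=[#1:4@104]
After op 2 cancel(order #1): fills=none; bids=[-] asks=[-]
After op 3 [order #2] limit_sell(price=105, qty=10): fills=none; bids=[-] asks=[#2:10@105]
After op 4 [order #3] limit_sell(price=102, qty=5): fills=none; bids=[-] asks=[#3:5@102 #2:10@105]
After op 5 [order #4] limit_buy(price=96, qty=9): fills=none; bids=[#4:9@96] asks=[#3:5@102 #2:10@105]
After op 6 [order #5] limit_sell(price=99, qty=8): fills=none; bids=[#4:9@96] asks=[#5:8@99 #3:5@102 #2:10@105]
After op 7 [order #6] limit_sell(price=104, qty=4): fills=none; bids=[#4:9@96] asks=[#5:8@99 #3:5@102 #6:4@104 #2:10@105]
After op 8 [order #7] limit_sell(price=103, qty=7): fills=none; bids=[#4:9@96] asks=[#5:8@99 #3:5@102 #7:7@103 #6:4@104 #2:10@105]
After op 9 [order #8] limit_sell(price=99, qty=1): fills=none; bids=[#4:9@96] asks=[#5:8@99 #8:1@99 #3:5@102 #7:7@103 #6:4@104 #2:10@105]

Answer: BIDS (highest first):
  #4: 9@96
ASKS (lowest first):
  #5: 8@99
  #8: 1@99
  #3: 5@102
  #7: 7@103
  #6: 4@104
  #2: 10@105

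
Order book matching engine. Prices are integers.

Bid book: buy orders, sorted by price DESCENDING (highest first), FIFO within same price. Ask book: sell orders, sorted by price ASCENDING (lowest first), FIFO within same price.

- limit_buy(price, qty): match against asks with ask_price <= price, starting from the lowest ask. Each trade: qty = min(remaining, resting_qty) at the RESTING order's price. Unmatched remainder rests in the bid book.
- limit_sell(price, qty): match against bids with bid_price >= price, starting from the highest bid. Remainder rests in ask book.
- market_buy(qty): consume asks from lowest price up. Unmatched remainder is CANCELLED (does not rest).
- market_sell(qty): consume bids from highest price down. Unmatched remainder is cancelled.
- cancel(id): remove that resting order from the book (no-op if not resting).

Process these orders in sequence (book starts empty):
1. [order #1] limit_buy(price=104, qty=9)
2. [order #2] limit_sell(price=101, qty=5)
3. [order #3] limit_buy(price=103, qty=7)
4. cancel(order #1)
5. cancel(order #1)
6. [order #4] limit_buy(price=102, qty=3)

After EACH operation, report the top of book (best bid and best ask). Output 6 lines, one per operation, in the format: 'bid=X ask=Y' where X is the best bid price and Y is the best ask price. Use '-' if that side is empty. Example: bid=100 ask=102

Answer: bid=104 ask=-
bid=104 ask=-
bid=104 ask=-
bid=103 ask=-
bid=103 ask=-
bid=103 ask=-

Derivation:
After op 1 [order #1] limit_buy(price=104, qty=9): fills=none; bids=[#1:9@104] asks=[-]
After op 2 [order #2] limit_sell(price=101, qty=5): fills=#1x#2:5@104; bids=[#1:4@104] asks=[-]
After op 3 [order #3] limit_buy(price=103, qty=7): fills=none; bids=[#1:4@104 #3:7@103] asks=[-]
After op 4 cancel(order #1): fills=none; bids=[#3:7@103] asks=[-]
After op 5 cancel(order #1): fills=none; bids=[#3:7@103] asks=[-]
After op 6 [order #4] limit_buy(price=102, qty=3): fills=none; bids=[#3:7@103 #4:3@102] asks=[-]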